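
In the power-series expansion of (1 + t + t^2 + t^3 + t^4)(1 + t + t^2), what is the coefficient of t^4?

3

(1 + t + t^2 + t^3 + t^4) has coefficients 1,1,1,1,1 for degrees 0…4.
(1 + t + t^2) has coefficients 1,1,1,0,0 for degrees 0…4.
[t^4] = 1·0 + 1·0 + 1·1 + 1·1 + 1·1 = 3.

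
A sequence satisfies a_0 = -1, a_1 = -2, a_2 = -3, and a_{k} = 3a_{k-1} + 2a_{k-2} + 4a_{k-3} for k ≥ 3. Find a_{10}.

The ordinary generating function has denominator 1 - 3z - 2z^2 - 4z^3.
Iterating the recurrence: a_0,…,a_{10} = -1, -2, -3, -17, -65, -241, -921, -3505, -13321, -50657, -192633.

-192633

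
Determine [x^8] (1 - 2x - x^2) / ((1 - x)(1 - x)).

-14

The denominator gives the recurrence a_n = 2a_(n−1) − a_(n−2) for n ≥ 3; the numerator fixes a_0 = 1, a_1 = 0, a_2 = -2.
Iterating: 1, 0, -2, -4, -6, -8, -10, -12, -14, so a_8 = -14.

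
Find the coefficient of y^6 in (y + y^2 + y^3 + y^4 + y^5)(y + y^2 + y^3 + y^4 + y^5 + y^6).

5

(y + y^2 + y^3 + y^4 + y^5) has coefficients 0,1,1,1,1,1 for degrees 0…5.
(y + y^2 + y^3 + y^4 + y^5 + y^6) has coefficients 0,1,1,1,1,1,1 for degrees 0…6.
[y^6] = 1·1 + 1·1 + 1·1 + 1·1 + 1·1 = 5.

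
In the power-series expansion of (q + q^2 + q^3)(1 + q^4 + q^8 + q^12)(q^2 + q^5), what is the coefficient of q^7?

2

(q + q^2 + q^3) has coefficients 0,1,1,1 for degrees 0…3.
(1 + q^4 + q^8 + q^12) has coefficients 1,0,0,0,1,0,0,0 for degrees 0…7.
Finally multiplying by (q^2 + q^5), the product of all factors after the first has coefficients 0,0,1,0,0,1,1,0 for degrees 0…7.
[q^7] = 1·1 + 1·1 + 1·0 = 2.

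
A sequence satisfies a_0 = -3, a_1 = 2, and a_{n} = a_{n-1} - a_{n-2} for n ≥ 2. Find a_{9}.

3

The ordinary generating function has denominator 1 - q + q^2.
Iterating the recurrence: a_0,…,a_{9} = -3, 2, 5, 3, -2, -5, -3, 2, 5, 3.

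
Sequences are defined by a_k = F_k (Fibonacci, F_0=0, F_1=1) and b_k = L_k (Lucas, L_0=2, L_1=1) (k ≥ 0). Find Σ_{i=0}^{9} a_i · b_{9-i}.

This is [x^9] in the product of the two ordinary generating functions.
Σ = 0·76 + 1·47 + 1·29 + 2·18 + 3·11 + 5·7 + 8·4 + 13·3 + 21·1 + 34·2 = 340.

340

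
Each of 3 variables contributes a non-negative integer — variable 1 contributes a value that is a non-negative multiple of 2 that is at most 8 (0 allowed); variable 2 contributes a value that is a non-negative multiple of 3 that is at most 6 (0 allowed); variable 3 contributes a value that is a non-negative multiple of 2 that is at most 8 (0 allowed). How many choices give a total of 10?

The generating function for the choices is (1 + q^2 + q^4 + q^6 + q^8)·(1 + q^3 + q^6)·(1 + q^2 + q^4 + q^6 + q^8); the count is [q^10].
(1 + q^2 + q^4 + q^6 + q^8) has coefficients 1,0,1,0,1,0,1,0,1 for degrees 0…8.
(1 + q^3 + q^6) has coefficients 1,0,0,1,0,0,1,0,0,0,0 for degrees 0…10.
Finally multiplying by (1 + q^2 + q^4 + q^6 + q^8), the product of all factors after the first has coefficients 1,0,1,1,1,1,2,1,2,1,1 for degrees 0…10.
[q^10] = 1·1 + 1·2 + 1·2 + 1·1 + 1·1 = 7.

7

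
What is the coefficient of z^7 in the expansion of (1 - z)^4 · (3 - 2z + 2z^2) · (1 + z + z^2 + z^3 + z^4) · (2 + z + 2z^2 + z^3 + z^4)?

-40

(1 - z)^4 has coefficients 1,-4,6,-4,1 for degrees 0…4.
(3 - 2z + 2z^2) has coefficients 3,-2,2,0,0,0,0,0 for degrees 0…7.
Multiplying by (1 + z + z^2 + z^3 + z^4) gives running coefficients 3,1,3,3,3,0,2,0 for degrees 0…7.
Finally multiplying by (2 + z + 2z^2 + z^3 + z^4), the product of all factors after the first has coefficients 6,5,13,14,19,13,16,8 for degrees 0…7.
[z^7] = 1·8 − 4·16 + 6·13 − 4·19 + 1·14 = -40.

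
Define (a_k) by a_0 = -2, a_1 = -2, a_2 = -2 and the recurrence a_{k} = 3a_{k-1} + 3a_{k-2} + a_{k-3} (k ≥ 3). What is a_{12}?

-2419250

The ordinary generating function has denominator 1 - 3z - 3z^2 - z^3.
Iterating the recurrence: a_0,…,a_{12} = -2, -2, -2, -14, -50, -194, -746, -2870, -11042, -42482, -163442, -628814, -2419250.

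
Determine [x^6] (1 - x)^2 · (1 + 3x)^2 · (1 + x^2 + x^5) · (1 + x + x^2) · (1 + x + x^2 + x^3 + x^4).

-6

(1 - x)^2 has coefficients 1,-2,1 for degrees 0…2.
(1 + 3x)^2 has coefficients 1,6,9,0,0,0,0 for degrees 0…6.
Multiplying by (1 + x^2 + x^5) gives running coefficients 1,6,10,6,9,1,6 for degrees 0…6.
Multiplying by (1 + x + x^2) gives running coefficients 1,7,17,22,25,16,16 for degrees 0…6.
Finally multiplying by (1 + x + x^2 + x^3 + x^4), the product of all factors after the first has coefficients 1,8,25,47,72,87,96 for degrees 0…6.
[x^6] = 1·96 − 2·87 + 1·72 = -6.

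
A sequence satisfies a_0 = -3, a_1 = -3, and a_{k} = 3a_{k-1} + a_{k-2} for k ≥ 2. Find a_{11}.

-552954

The ordinary generating function has denominator 1 - 3x - x^2.
Iterating the recurrence: a_0,…,a_{11} = -3, -3, -12, -39, -129, -426, -1407, -4647, -15348, -50691, -167421, -552954.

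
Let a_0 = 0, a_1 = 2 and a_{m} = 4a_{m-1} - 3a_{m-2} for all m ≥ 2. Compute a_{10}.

The ordinary generating function has denominator 1 - 4y + 3y^2.
Iterating the recurrence: a_0,…,a_{10} = 0, 2, 8, 26, 80, 242, 728, 2186, 6560, 19682, 59048.

59048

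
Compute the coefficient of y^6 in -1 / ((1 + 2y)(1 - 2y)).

-64

Partial fractions give a closed form: a_n = (-1/2)·(-2)^n + (-1/2)·2^n.
At n = 6: a_6 = -64.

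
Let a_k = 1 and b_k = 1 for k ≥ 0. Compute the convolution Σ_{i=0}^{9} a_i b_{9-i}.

This is [x^9] in the product of the two ordinary generating functions.
Σ = 1·1 + 1·1 + 1·1 + 1·1 + 1·1 + 1·1 + 1·1 + 1·1 + 1·1 + 1·1 = 10.

10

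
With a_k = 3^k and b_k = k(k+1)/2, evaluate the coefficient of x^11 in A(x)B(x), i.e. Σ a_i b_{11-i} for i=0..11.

The convolution is the x^11 coefficient of A(x)B(x).
Σ = 1·66 + 3·55 + 9·45 + 27·36 + 81·28 + 243·21 + 729·15 + 2187·10 + 6561·6 + 19683·3 + 59049·1 + 177147·0 = 199248.

199248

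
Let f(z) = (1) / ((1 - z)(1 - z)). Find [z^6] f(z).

The denominator gives the recurrence a_n = 2a_(n−1) − a_(n−2) for n ≥ 2; the numerator fixes a_0 = 1, a_1 = 2.
Iterating: 1, 2, 3, 4, 5, 6, 7, so a_6 = 7.

7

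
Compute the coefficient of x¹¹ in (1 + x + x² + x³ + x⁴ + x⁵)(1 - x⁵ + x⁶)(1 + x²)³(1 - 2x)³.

(1 + x + x² + x³ + x⁴ + x⁵) has coefficients 1,1,1,1,1,1 for degrees 0…5.
(1 - x⁵ + x⁶) has coefficients 1,0,0,0,0,-1,1,0,0,0,0,0 for degrees 0…11.
Multiplying by (1 + x²)³ gives running coefficients 1,0,3,0,3,-1,2,-3,3,-3,3,-1 for degrees 0…11.
Finally multiplying by (1 - 2x)³, the product of all factors after the first has coefficients 1,-6,15,-26,39,-43,44,-51,53,-73,81,-79 for degrees 0…11.
[x¹¹] = 1·(-79) + 1·81 + 1·(-73) + 1·53 + 1·(-51) + 1·44 = -25.

-25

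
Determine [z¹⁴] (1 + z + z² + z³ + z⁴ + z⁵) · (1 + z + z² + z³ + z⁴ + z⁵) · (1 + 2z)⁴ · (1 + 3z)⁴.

(1 + z + z² + z³ + z⁴ + z⁵) has coefficients 1,1,1,1,1,1 for degrees 0…5.
(1 + z + z² + z³ + z⁴ + z⁵) has coefficients 1,1,1,1,1,1,0,0,0,0,0,0,0,0,0 for degrees 0…14.
Multiplying by (1 + 2z)⁴ gives running coefficients 1,9,33,65,81,81,80,72,48,16,0,0,0,0,0 for degrees 0…14.
Finally multiplying by (1 + 3z)⁴, the product of all factors after the first has coefficients 1,21,195,1055,3696,8856,15119,19419,20541,19681,17040,11880,5616,1296,0 for degrees 0…14.
[z¹⁴] = 1·0 + 1·1296 + 1·5616 + 1·11880 + 1·17040 + 1·19681 = 55513.

55513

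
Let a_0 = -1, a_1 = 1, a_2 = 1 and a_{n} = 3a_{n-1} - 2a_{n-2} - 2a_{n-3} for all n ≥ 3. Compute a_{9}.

The ordinary generating function has denominator 1 - 3x + 2x^2 + 2x^3.
Iterating the recurrence: a_0,…,a_{9} = -1, 1, 1, 3, 5, 7, 5, -9, -51, -145.

-145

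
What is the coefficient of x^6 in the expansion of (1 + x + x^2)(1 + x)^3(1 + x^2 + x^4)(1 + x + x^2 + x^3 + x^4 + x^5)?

58

(1 + x + x^2) has coefficients 1,1,1 for degrees 0…2.
(1 + x)^3 has coefficients 1,3,3,1,0,0,0 for degrees 0…6.
Multiplying by (1 + x^2 + x^4) gives running coefficients 1,3,4,4,4,4,3 for degrees 0…6.
Finally multiplying by (1 + x + x^2 + x^3 + x^4 + x^5), the product of all factors after the first has coefficients 1,4,8,12,16,20,22 for degrees 0…6.
[x^6] = 1·22 + 1·20 + 1·16 = 58.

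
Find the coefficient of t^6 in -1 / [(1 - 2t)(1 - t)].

-127

Partial fractions give a closed form: a_n = (-2)·2^n + (1)·1^n.
At n = 6: a_6 = -127.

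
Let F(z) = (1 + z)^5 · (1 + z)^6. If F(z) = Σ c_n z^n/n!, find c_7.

1663200

The EGF product rule gives c_7 = Σ_{k_1+k_2=7} C(7; k_1,k_2) · ∏ g_i(k_i), where (1+z)^5 gives the falling factorial (5)_k; (1+z)^6 gives the falling factorial (6)_k.
g_1(k) for k = 0…7: 1, 5, 20, 60, 120, 120, 0, 0.
g_2(k) for k = 0…7: 1, 6, 30, 120, 360, 720, 720, 0.
c_7 = Σ_k C(7,k)·g_1(k)·g_2(7−k) = 7·5·720 + 21·20·720 + 35·60·360 + 35·120·120 + 21·120·30 = 25200 + 302400 + 756000 + 504000 + 75600 = 1663200.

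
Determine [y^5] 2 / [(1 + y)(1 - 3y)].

364

Partial fractions give a closed form: a_n = (1/2)·(-1)^n + (3/2)·3^n.
At n = 5: a_5 = 364.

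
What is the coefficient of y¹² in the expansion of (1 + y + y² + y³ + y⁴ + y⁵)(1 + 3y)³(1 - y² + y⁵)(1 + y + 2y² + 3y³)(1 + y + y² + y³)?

728

(1 + y + y² + y³ + y⁴ + y⁵) has coefficients 1,1,1,1,1,1 for degrees 0…5.
(1 + 3y)³ has coefficients 1,9,27,27,0,0,0,0,0,0,0,0,0 for degrees 0…12.
Multiplying by (1 - y² + y⁵) gives running coefficients 1,9,26,18,-27,-26,9,27,27,0,0,0,0 for degrees 0…12.
Multiplying by (1 + y + 2y² + 3y³) gives running coefficients 1,10,37,65,70,61,-17,-97,-6,108,135,81,0 for degrees 0…12.
Finally multiplying by (1 + y + y² + y³), the product of all factors after the first has coefficients 1,11,48,113,182,233,179,17,-59,-12,140,318,324 for degrees 0…12.
[y¹²] = 1·324 + 1·318 + 1·140 + 1·(-12) + 1·(-59) + 1·17 = 728.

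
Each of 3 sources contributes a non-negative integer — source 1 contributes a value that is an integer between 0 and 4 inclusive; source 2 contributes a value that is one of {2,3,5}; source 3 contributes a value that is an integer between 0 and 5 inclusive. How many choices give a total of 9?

The generating function for the choices is (1 + q + q^2 + q^3 + q^4)·(q^2 + q^3 + q^5)·(1 + q + q^2 + q^3 + q^4 + q^5); the count is [q^9].
(1 + q + q^2 + q^3 + q^4) has coefficients 1,1,1,1,1 for degrees 0…4.
(q^2 + q^3 + q^5) has coefficients 0,0,1,1,0,1,0,0,0,0 for degrees 0…9.
Finally multiplying by (1 + q + q^2 + q^3 + q^4 + q^5), the product of all factors after the first has coefficients 0,0,1,2,2,3,3,3,2,1 for degrees 0…9.
[q^9] = 1·1 + 1·2 + 1·3 + 1·3 + 1·3 = 12.

12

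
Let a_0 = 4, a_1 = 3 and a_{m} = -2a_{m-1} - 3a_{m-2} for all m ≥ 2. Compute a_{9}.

891

The ordinary generating function has denominator 1 + 2q + 3q^2.
Iterating the recurrence: a_0,…,a_{9} = 4, 3, -18, 27, 0, -81, 162, -81, -324, 891.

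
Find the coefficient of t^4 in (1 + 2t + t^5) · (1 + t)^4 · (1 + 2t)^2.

(1 + 2t + t^5) has coefficients 1,2,0,0,0 for degrees 0…4.
(1 + t)^4 has coefficients 1,4,6,4,1 for degrees 0…4.
Finally multiplying by (1 + 2t)^2, the product of all factors after the first has coefficients 1,8,26,44,41 for degrees 0…4.
[t^4] = 1·41 + 2·44 = 129.

129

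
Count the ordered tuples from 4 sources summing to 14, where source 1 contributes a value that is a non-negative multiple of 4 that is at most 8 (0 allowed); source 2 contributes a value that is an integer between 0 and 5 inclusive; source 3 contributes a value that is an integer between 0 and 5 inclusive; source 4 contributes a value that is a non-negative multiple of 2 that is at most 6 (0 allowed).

32

The generating function for the choices is (1 + z⁴ + z⁸)·(1 + z + z² + z³ + z⁴ + z⁵)·(1 + z + z² + z³ + z⁴ + z⁵)·(1 + z² + z⁴ + z⁶); the count is [z¹⁴].
(1 + z⁴ + z⁸) has coefficients 1,0,0,0,1,0,0,0,1 for degrees 0…8.
(1 + z + z² + z³ + z⁴ + z⁵) has coefficients 1,1,1,1,1,1,0,0,0,0,0,0,0,0,0 for degrees 0…14.
Multiplying by (1 + z + z² + z³ + z⁴ + z⁵) gives running coefficients 1,2,3,4,5,6,5,4,3,2,1,0,0,0,0 for degrees 0…14.
Finally multiplying by (1 + z² + z⁴ + z⁶), the product of all factors after the first has coefficients 1,2,4,6,9,12,14,16,16,16,14,12,9,6,4 for degrees 0…14.
[z¹⁴] = 1·4 + 1·14 + 1·14 = 32.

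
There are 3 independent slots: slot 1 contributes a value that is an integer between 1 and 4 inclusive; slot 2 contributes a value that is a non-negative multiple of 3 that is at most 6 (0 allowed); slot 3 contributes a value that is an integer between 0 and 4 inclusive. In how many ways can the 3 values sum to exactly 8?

7

The generating function for the choices is (t + t^2 + t^3 + t^4)·(1 + t^3 + t^6)·(1 + t + t^2 + t^3 + t^4); the count is [t^8].
(t + t^2 + t^3 + t^4) has coefficients 0,1,1,1,1 for degrees 0…4.
(1 + t^3 + t^6) has coefficients 1,0,0,1,0,0,1,0,0 for degrees 0…8.
Finally multiplying by (1 + t + t^2 + t^3 + t^4), the product of all factors after the first has coefficients 1,1,1,2,2,1,2,2,1 for degrees 0…8.
[t^8] = 1·2 + 1·2 + 1·1 + 1·2 = 7.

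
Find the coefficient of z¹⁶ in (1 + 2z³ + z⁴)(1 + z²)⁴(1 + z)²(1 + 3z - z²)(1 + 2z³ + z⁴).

(1 + 2z³ + z⁴) has coefficients 1,0,0,2,1 for degrees 0…4.
(1 + z²)⁴ has coefficients 1,0,4,0,6,0,4,0,1,0,0,0,0,0,0,0,0 for degrees 0…16.
Multiplying by (1 + z)² gives running coefficients 1,2,5,8,10,12,10,8,5,2,1,0,0,0,0,0,0 for degrees 0…16.
Multiplying by (1 + 3z - z²) gives running coefficients 1,5,10,21,29,34,36,26,19,9,2,1,-1,0,0,0,0 for degrees 0…16.
Finally multiplying by (1 + 2z³ + z⁴), the product of all factors after the first has coefficients 1,5,10,23,40,59,88,105,116,115,90,65,36,13,4,-1,-1 for degrees 0…16.
[z¹⁶] = 1·(-1) + 2·13 + 1·36 = 61.

61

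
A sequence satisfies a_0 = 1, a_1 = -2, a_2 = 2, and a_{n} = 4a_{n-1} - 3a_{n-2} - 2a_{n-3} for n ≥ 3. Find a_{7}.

1132

The ordinary generating function has denominator 1 - 4y + 3y^2 + 2y^3.
Iterating the recurrence: a_0,…,a_{7} = 1, -2, 2, 12, 46, 144, 414, 1132.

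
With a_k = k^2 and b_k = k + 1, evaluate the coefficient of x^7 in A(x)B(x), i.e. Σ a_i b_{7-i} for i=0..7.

336

Write out a_i and b_{7-i} for i = 0,…,7 and sum the products.
Σ = 0·8 + 1·7 + 4·6 + 9·5 + 16·4 + 25·3 + 36·2 + 49·1 = 336.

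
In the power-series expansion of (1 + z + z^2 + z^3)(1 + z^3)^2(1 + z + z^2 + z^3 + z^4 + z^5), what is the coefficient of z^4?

8

(1 + z + z^2 + z^3) has coefficients 1,1,1,1 for degrees 0…3.
(1 + z^3)^2 has coefficients 1,0,0,2,0 for degrees 0…4.
Finally multiplying by (1 + z + z^2 + z^3 + z^4 + z^5), the product of all factors after the first has coefficients 1,1,1,3,3 for degrees 0…4.
[z^4] = 1·3 + 1·3 + 1·1 + 1·1 = 8.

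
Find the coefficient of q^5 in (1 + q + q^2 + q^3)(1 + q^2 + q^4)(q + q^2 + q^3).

(1 + q + q^2 + q^3) has coefficients 1,1,1,1 for degrees 0…3.
(1 + q^2 + q^4) has coefficients 1,0,1,0,1,0 for degrees 0…5.
Finally multiplying by (q + q^2 + q^3), the product of all factors after the first has coefficients 0,1,1,2,1,2 for degrees 0…5.
[q^5] = 1·2 + 1·1 + 1·2 + 1·1 = 6.

6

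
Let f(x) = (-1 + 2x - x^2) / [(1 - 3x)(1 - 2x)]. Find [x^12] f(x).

-706540

The denominator gives the recurrence a_n = 5a_(n−1) − 6a_(n−2) for n ≥ 3; the numerator fixes a_0 = -1, a_1 = -3, a_2 = -10.
Iterating: -1, -3, -10, -32, -100, -308, -940, -2852, -8620, -25988, -78220, -235172, -706540, so a_12 = -706540.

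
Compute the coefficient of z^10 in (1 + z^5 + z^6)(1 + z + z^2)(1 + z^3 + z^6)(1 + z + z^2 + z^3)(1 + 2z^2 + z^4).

39

(1 + z^5 + z^6) has coefficients 1,0,0,0,0,1,1 for degrees 0…6.
(1 + z + z^2) has coefficients 1,1,1,0,0,0,0,0,0,0,0 for degrees 0…10.
Multiplying by (1 + z^3 + z^6) gives running coefficients 1,1,1,1,1,1,1,1,1,0,0 for degrees 0…10.
Multiplying by (1 + z + z^2 + z^3) gives running coefficients 1,2,3,4,4,4,4,4,4,3,2 for degrees 0…10.
Finally multiplying by (1 + 2z^2 + z^4), the product of all factors after the first has coefficients 1,2,5,8,11,14,15,16,16,15,14 for degrees 0…10.
[z^10] = 1·14 + 1·14 + 1·11 = 39.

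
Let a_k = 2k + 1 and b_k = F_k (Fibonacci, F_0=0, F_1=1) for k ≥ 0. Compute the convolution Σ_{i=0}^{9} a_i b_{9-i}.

354

Write out a_i and b_{9-i} for i = 0,…,9 and sum the products.
Σ = 1·34 + 3·21 + 5·13 + 7·8 + 9·5 + 11·3 + 13·2 + 15·1 + 17·1 + 19·0 = 354.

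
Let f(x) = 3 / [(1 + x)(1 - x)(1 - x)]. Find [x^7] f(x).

The denominator gives the recurrence a_n = a_(n−1) + a_(n−2) − a_(n−3) for n ≥ 3; the numerator fixes a_0 = 3, a_1 = 3, a_2 = 6.
Iterating: 3, 3, 6, 6, 9, 9, 12, 12, so a_7 = 12.

12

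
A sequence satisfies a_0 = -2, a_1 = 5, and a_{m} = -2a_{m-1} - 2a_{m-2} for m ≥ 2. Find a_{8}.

-32

The ordinary generating function has denominator 1 + 2q + 2q^2.
Iterating the recurrence: a_0,…,a_{8} = -2, 5, -6, 2, 8, -20, 24, -8, -32.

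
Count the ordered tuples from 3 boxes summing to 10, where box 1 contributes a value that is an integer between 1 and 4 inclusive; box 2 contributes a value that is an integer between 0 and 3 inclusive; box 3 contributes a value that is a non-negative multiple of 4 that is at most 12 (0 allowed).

4

The generating function for the choices is (q + q² + q³ + q⁴)·(1 + q + q² + q³)·(1 + q⁴ + q⁸ + q¹²); the count is [q¹⁰].
(q + q² + q³ + q⁴) has coefficients 0,1,1,1,1 for degrees 0…4.
(1 + q + q² + q³) has coefficients 1,1,1,1,0,0,0,0,0,0,0 for degrees 0…10.
Finally multiplying by (1 + q⁴ + q⁸ + q¹²), the product of all factors after the first has coefficients 1,1,1,1,1,1,1,1,1,1,1 for degrees 0…10.
[q¹⁰] = 1·1 + 1·1 + 1·1 + 1·1 = 4.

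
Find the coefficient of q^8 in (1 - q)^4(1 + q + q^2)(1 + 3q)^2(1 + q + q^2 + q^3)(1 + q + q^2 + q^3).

(1 - q)^4 has coefficients 1,-4,6,-4,1 for degrees 0…4.
(1 + q + q^2) has coefficients 1,1,1,0,0,0,0,0,0 for degrees 0…8.
Multiplying by (1 + 3q)^2 gives running coefficients 1,7,16,15,9,0,0,0,0 for degrees 0…8.
Multiplying by (1 + q + q^2 + q^3) gives running coefficients 1,8,24,39,47,40,24,9,0 for degrees 0…8.
Finally multiplying by (1 + q + q^2 + q^3), the product of all factors after the first has coefficients 1,9,33,72,118,150,150,120,73 for degrees 0…8.
[q^8] = 1·73 − 4·120 + 6·150 − 4·150 + 1·118 = 11.

11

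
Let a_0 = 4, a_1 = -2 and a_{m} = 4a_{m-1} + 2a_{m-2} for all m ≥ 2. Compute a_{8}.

-6336

The ordinary generating function has denominator 1 - 4t - 2t^2.
Iterating the recurrence: a_0,…,a_{8} = 4, -2, 0, -4, -16, -72, -320, -1424, -6336.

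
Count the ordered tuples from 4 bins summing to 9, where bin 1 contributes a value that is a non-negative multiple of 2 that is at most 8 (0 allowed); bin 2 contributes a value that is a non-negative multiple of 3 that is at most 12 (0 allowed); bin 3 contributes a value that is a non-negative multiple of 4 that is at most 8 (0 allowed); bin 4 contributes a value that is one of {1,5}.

6

The generating function for the choices is (1 + y² + y⁴ + y⁶ + y⁸)·(1 + y³ + y⁶ + y⁹ + y¹²)·(1 + y⁴ + y⁸)·(y + y⁵); the count is [y⁹].
(1 + y² + y⁴ + y⁶ + y⁸) has coefficients 1,0,1,0,1,0,1,0,1 for degrees 0…8.
(1 + y³ + y⁶ + y⁹ + y¹²) has coefficients 1,0,0,1,0,0,1,0,0,1 for degrees 0…9.
Multiplying by (1 + y⁴ + y⁸) gives running coefficients 1,0,0,1,1,0,1,1,1,1 for degrees 0…9.
Finally multiplying by (y + y⁵), the product of all factors after the first has coefficients 0,1,0,0,1,2,0,1,2,2 for degrees 0…9.
[y⁹] = 1·2 + 1·1 + 1·2 + 1·0 + 1·1 = 6.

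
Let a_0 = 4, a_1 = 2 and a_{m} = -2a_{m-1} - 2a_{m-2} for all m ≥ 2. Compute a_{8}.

The ordinary generating function has denominator 1 + 2y + 2y^2.
Iterating the recurrence: a_0,…,a_{8} = 4, 2, -12, 20, -16, -8, 48, -80, 64.

64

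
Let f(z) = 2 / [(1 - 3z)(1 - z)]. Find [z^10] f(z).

177146

Partial fractions give a closed form: a_n = (3)·3^n + (-1)·1^n.
At n = 10: a_10 = 177146.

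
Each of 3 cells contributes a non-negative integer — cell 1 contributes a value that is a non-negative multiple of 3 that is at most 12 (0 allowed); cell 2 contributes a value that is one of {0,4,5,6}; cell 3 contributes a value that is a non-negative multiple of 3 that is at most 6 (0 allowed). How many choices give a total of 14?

The generating function for the choices is (1 + t³ + t⁶ + t⁹ + t¹²)·(1 + t⁴ + t⁵ + t⁶)·(1 + t³ + t⁶); the count is [t¹⁴].
(1 + t³ + t⁶ + t⁹ + t¹²) has coefficients 1,0,0,1,0,0,1,0,0,1,0,0,1 for degrees 0…12.
(1 + t⁴ + t⁵ + t⁶) has coefficients 1,0,0,0,1,1,1,0,0,0,0,0,0,0,0 for degrees 0…14.
Finally multiplying by (1 + t³ + t⁶), the product of all factors after the first has coefficients 1,0,0,1,1,1,2,1,1,1,1,1,1,0,0 for degrees 0…14.
[t¹⁴] = 1·0 + 1·1 + 1·1 + 1·1 + 1·0 = 3.

3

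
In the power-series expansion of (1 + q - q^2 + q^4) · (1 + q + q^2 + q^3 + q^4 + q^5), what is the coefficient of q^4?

(1 + q - q^2 + q^4) has coefficients 1,1,-1,0,1 for degrees 0…4.
(1 + q + q^2 + q^3 + q^4 + q^5) has coefficients 1,1,1,1,1 for degrees 0…4.
[q^4] = 1·1 + 1·1 − 1·1 + 1·1 = 2.

2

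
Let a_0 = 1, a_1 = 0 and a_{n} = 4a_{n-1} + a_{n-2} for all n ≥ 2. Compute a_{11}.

416020

The ordinary generating function has denominator 1 - 4q - q^2.
Iterating the recurrence: a_0,…,a_{11} = 1, 0, 1, 4, 17, 72, 305, 1292, 5473, 23184, 98209, 416020.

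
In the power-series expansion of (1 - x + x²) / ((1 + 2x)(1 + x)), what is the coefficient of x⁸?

893

The denominator gives the recurrence a_n = −3a_(n−1) − 2a_(n−2) for n ≥ 3; the numerator fixes a_0 = 1, a_1 = -4, a_2 = 11.
Iterating: 1, -4, 11, -25, 53, -109, 221, -445, 893, so a_8 = 893.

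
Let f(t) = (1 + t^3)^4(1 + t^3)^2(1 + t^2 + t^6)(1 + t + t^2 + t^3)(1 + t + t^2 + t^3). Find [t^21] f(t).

116

(1 + t^3)^4 has coefficients 1,0,0,4,0,0,6,0,0,4,0,0,1 for degrees 0…12.
(1 + t^3)^2 has coefficients 1,0,0,2,0,0,1,0,0,0,0,0,0,0,0,0,0,0,0,0,0,0 for degrees 0…21.
Multiplying by (1 + t^2 + t^6) gives running coefficients 1,0,1,2,0,2,2,0,1,2,0,0,1,0,0,0,0,0,0,0,0,0 for degrees 0…21.
Multiplying by (1 + t + t^2 + t^3) gives running coefficients 1,1,2,4,3,5,6,4,5,5,3,3,3,1,1,1,0,0,0,0,0,0 for degrees 0…21.
Finally multiplying by (1 + t + t^2 + t^3), the product of all factors after the first has coefficients 1,2,4,8,10,14,18,18,20,20,17,16,14,10,8,6,3,2,1,0,0,0 for degrees 0…21.
[t^21] = 1·0 + 4·1 + 6·6 + 4·14 + 1·20 = 116.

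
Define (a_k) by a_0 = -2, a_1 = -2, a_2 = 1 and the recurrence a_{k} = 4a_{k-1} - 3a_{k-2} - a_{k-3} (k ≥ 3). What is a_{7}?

The ordinary generating function has denominator 1 - 4x + 3x^2 + x^3.
Iterating the recurrence: a_0,…,a_{7} = -2, -2, 1, 12, 47, 151, 451, 1304.

1304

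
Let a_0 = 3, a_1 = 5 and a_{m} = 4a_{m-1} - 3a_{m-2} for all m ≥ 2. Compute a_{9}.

19685

The ordinary generating function has denominator 1 - 4y + 3y^2.
Iterating the recurrence: a_0,…,a_{9} = 3, 5, 11, 29, 83, 245, 731, 2189, 6563, 19685.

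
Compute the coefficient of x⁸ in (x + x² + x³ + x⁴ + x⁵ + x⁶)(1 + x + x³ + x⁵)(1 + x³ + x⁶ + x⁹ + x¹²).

7

(x + x² + x³ + x⁴ + x⁵ + x⁶) has coefficients 0,1,1,1,1,1,1 for degrees 0…6.
(1 + x + x³ + x⁵) has coefficients 1,1,0,1,0,1,0,0,0 for degrees 0…8.
Finally multiplying by (1 + x³ + x⁶ + x⁹ + x¹²), the product of all factors after the first has coefficients 1,1,0,2,1,1,2,1,1 for degrees 0…8.
[x⁸] = 1·1 + 1·2 + 1·1 + 1·1 + 1·2 + 1·0 = 7.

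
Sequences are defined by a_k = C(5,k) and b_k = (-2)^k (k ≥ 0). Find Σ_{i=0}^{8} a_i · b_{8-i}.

8

This is [x^8] in the product of the two ordinary generating functions.
Σ = 1·256 + 5·(-128) + 10·64 + 10·(-32) + 5·16 + 1·(-8) + 0·4 + 0·(-2) + 0·1 = 8.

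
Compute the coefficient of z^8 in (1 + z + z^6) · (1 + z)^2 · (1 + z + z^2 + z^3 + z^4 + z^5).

(1 + z + z^6) has coefficients 1,1,0,0,0,0,1 for degrees 0…6.
(1 + z)^2 has coefficients 1,2,1,0,0,0,0,0,0 for degrees 0…8.
Finally multiplying by (1 + z + z^2 + z^3 + z^4 + z^5), the product of all factors after the first has coefficients 1,3,4,4,4,4,3,1,0 for degrees 0…8.
[z^8] = 1·0 + 1·1 + 1·4 = 5.

5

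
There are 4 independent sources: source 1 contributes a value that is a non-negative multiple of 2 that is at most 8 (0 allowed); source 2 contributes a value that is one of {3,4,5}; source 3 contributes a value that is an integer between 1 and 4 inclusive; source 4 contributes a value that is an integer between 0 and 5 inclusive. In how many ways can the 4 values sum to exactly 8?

The generating function for the choices is (1 + t^2 + t^4 + t^6 + t^8)·(t^3 + t^4 + t^5)·(t + t^2 + t^3 + t^4)·(1 + t + t^2 + t^3 + t^4 + t^5); the count is [t^8].
(1 + t^2 + t^4 + t^6 + t^8) has coefficients 1,0,1,0,1,0,1,0,1 for degrees 0…8.
(t^3 + t^4 + t^5) has coefficients 0,0,0,1,1,1,0,0,0 for degrees 0…8.
Multiplying by (t + t^2 + t^3 + t^4) gives running coefficients 0,0,0,0,1,2,3,3,2 for degrees 0…8.
Finally multiplying by (1 + t + t^2 + t^3 + t^4 + t^5), the product of all factors after the first has coefficients 0,0,0,0,1,3,6,9,11 for degrees 0…8.
[t^8] = 1·11 + 1·6 + 1·1 + 1·0 + 1·0 = 18.

18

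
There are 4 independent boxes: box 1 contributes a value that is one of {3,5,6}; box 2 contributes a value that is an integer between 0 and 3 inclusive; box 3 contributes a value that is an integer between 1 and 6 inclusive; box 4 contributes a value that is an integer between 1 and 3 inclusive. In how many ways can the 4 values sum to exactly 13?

29

The generating function for the choices is (z³ + z⁵ + z⁶)·(1 + z + z² + z³)·(z + z² + z³ + z⁴ + z⁵ + z⁶)·(z + z² + z³); the count is [z¹³].
(z³ + z⁵ + z⁶) has coefficients 0,0,0,1,0,1,1 for degrees 0…6.
(1 + z + z² + z³) has coefficients 1,1,1,1,0,0,0,0,0,0,0,0,0,0 for degrees 0…13.
Multiplying by (z + z² + z³ + z⁴ + z⁵ + z⁶) gives running coefficients 0,1,2,3,4,4,4,3,2,1,0,0,0,0 for degrees 0…13.
Finally multiplying by (z + z² + z³), the product of all factors after the first has coefficients 0,0,1,3,6,9,11,12,11,9,6,3,1,0 for degrees 0…13.
[z¹³] = 1·6 + 1·11 + 1·12 = 29.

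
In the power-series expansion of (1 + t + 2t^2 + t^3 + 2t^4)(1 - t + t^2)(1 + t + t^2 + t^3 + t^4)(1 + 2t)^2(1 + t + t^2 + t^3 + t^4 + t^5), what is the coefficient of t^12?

(1 + t + 2t^2 + t^3 + 2t^4) has coefficients 1,1,2,1,2 for degrees 0…4.
(1 - t + t^2) has coefficients 1,-1,1,0,0,0,0,0,0,0,0,0,0 for degrees 0…12.
Multiplying by (1 + t + t^2 + t^3 + t^4) gives running coefficients 1,0,1,1,1,0,1,0,0,0,0,0,0 for degrees 0…12.
Multiplying by (1 + 2t)^2 gives running coefficients 1,4,5,5,9,8,5,4,4,0,0,0,0 for degrees 0…12.
Finally multiplying by (1 + t + t^2 + t^3 + t^4 + t^5), the product of all factors after the first has coefficients 1,5,10,15,24,32,36,36,35,30,21,13,8 for degrees 0…12.
[t^12] = 1·8 + 1·13 + 2·21 + 1·30 + 2·35 = 163.

163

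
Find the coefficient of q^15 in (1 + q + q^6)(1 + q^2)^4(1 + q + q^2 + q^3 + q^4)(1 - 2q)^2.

5

(1 + q + q^6) has coefficients 1,1,0,0,0,0,1 for degrees 0…6.
(1 + q^2)^4 has coefficients 1,0,4,0,6,0,4,0,1,0,0,0,0,0,0,0 for degrees 0…15.
Multiplying by (1 + q + q^2 + q^3 + q^4) gives running coefficients 1,1,5,5,11,10,14,10,11,5,5,1,1,0,0,0 for degrees 0…15.
Finally multiplying by (1 - 2q)^2, the product of all factors after the first has coefficients 1,-3,5,-11,11,-14,18,-6,27,1,29,1,17,0,4,0 for degrees 0…15.
[q^15] = 1·0 + 1·4 + 1·1 = 5.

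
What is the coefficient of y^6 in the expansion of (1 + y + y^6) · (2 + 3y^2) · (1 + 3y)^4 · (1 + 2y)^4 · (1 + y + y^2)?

(1 + y + y^6) has coefficients 1,1,0,0,0,0,1 for degrees 0…6.
(2 + 3y^2) has coefficients 2,0,3,0,0,0,0 for degrees 0…6.
Multiplying by (1 + 3y)^4 gives running coefficients 2,24,111,252,324,324,243 for degrees 0…6.
Multiplying by (1 + 2y)^4 gives running coefficients 2,40,351,1780,5804,12900,20451 for degrees 0…6.
Finally multiplying by (1 + y + y^2), the product of all factors after the first has coefficients 2,42,393,2171,7935,20484,39155 for degrees 0…6.
[y^6] = 1·39155 + 1·20484 + 1·2 = 59641.

59641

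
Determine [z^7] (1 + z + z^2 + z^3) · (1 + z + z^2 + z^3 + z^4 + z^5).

(1 + z + z^2 + z^3) has coefficients 1,1,1,1 for degrees 0…3.
(1 + z + z^2 + z^3 + z^4 + z^5) has coefficients 1,1,1,1,1,1,0,0 for degrees 0…7.
[z^7] = 1·0 + 1·0 + 1·1 + 1·1 = 2.

2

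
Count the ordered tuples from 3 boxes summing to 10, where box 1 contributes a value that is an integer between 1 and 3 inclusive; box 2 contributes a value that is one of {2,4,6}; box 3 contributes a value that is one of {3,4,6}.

4

The generating function for the choices is (q + q² + q³)·(q² + q⁴ + q⁶)·(q³ + q⁴ + q⁶); the count is [q¹⁰].
(q + q² + q³) has coefficients 0,1,1,1 for degrees 0…3.
(q² + q⁴ + q⁶) has coefficients 0,0,1,0,1,0,1,0,0,0,0 for degrees 0…10.
Finally multiplying by (q³ + q⁴ + q⁶), the product of all factors after the first has coefficients 0,0,0,0,0,1,1,1,2,1,2 for degrees 0…10.
[q¹⁰] = 1·1 + 1·2 + 1·1 = 4.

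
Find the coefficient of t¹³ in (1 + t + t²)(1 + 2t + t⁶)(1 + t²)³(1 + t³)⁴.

136

(1 + t + t²) has coefficients 1,1,1 for degrees 0…2.
(1 + 2t + t⁶) has coefficients 1,2,0,0,0,0,1,0,0,0,0,0,0,0 for degrees 0…13.
Multiplying by (1 + t²)³ gives running coefficients 1,2,3,6,3,6,2,2,3,0,3,0,1,0 for degrees 0…13.
Finally multiplying by (1 + t³)⁴, the product of all factors after the first has coefficients 1,2,3,10,11,18,32,26,45,48,37,60,38,38 for degrees 0…13.
[t¹³] = 1·38 + 1·38 + 1·60 = 136.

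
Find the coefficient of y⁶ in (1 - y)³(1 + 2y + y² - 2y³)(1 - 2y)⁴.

194

(1 - y)³ has coefficients 1,-3,3,-1 for degrees 0…3.
(1 + 2y + y² - 2y³) has coefficients 1,2,1,-2,0,0,0 for degrees 0…6.
Finally multiplying by (1 - 2y)⁴, the product of all factors after the first has coefficients 1,-6,9,6,-8,-48,80 for degrees 0…6.
[y⁶] = 1·80 − 3·(-48) + 3·(-8) − 1·6 = 194.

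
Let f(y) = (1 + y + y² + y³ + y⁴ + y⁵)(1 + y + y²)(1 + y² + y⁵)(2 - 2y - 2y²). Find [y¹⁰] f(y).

(1 + y + y² + y³ + y⁴ + y⁵) has coefficients 1,1,1,1,1,1 for degrees 0…5.
(1 + y + y²) has coefficients 1,1,1,0,0,0,0,0,0,0,0 for degrees 0…10.
Multiplying by (1 + y² + y⁵) gives running coefficients 1,1,2,1,1,1,1,1,0,0,0 for degrees 0…10.
Finally multiplying by (2 - 2y - 2y²), the product of all factors after the first has coefficients 2,0,0,-4,-4,-2,-2,-2,-4,-2,0 for degrees 0…10.
[y¹⁰] = 1·0 + 1·(-2) + 1·(-4) + 1·(-2) + 1·(-2) + 1·(-2) = -12.

-12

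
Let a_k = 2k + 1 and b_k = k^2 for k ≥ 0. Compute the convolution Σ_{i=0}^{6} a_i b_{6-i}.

301

The convolution is the x^6 coefficient of A(x)B(x).
Σ = 1·36 + 3·25 + 5·16 + 7·9 + 9·4 + 11·1 + 13·0 = 301.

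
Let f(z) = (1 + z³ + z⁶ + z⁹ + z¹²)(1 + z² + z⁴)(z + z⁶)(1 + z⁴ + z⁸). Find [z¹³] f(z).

(1 + z³ + z⁶ + z⁹ + z¹²) has coefficients 1,0,0,1,0,0,1,0,0,1,0,0,1 for degrees 0…12.
(1 + z² + z⁴) has coefficients 1,0,1,0,1,0,0,0,0,0,0,0,0,0 for degrees 0…13.
Multiplying by (z + z⁶) gives running coefficients 0,1,0,1,0,1,1,0,1,0,1,0,0,0 for degrees 0…13.
Finally multiplying by (1 + z⁴ + z⁸), the product of all factors after the first has coefficients 0,1,0,1,0,2,1,1,1,2,2,1,1,1 for degrees 0…13.
[z¹³] = 1·1 + 1·2 + 1·1 + 1·0 + 1·1 = 5.

5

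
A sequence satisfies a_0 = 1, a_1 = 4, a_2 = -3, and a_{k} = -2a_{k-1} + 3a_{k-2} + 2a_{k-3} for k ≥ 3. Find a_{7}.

The ordinary generating function has denominator 1 + 2q - 3q^2 - 2q^3.
Iterating the recurrence: a_0,…,a_{7} = 1, 4, -3, 20, -41, 136, -355, 1036.

1036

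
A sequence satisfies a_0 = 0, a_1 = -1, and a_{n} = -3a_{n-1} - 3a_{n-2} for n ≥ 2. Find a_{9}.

The ordinary generating function has denominator 1 + 3y + 3y^2.
Iterating the recurrence: a_0,…,a_{9} = 0, -1, 3, -6, 9, -9, 0, 27, -81, 162.

162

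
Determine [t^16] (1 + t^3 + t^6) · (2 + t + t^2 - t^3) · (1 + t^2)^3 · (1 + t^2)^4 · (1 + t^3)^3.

779

(1 + t^3 + t^6) has coefficients 1,0,0,1,0,0,1 for degrees 0…6.
(2 + t + t^2 - t^3) has coefficients 2,1,1,-1,0,0,0,0,0,0,0,0,0,0,0,0,0 for degrees 0…16.
Multiplying by (1 + t^2)^3 gives running coefficients 2,1,7,2,9,0,5,-2,1,-1,0,0,0,0,0,0,0 for degrees 0…16.
Multiplying by (1 + t^2)^4 gives running coefficients 2,1,15,6,49,14,91,14,105,0,77,-14,35,-14,9,-6,1 for degrees 0…16.
Finally multiplying by (1 + t^3)^3, the product of all factors after the first has coefficients 2,1,15,12,52,59,115,164,192,293,267,358,314,308,296,190,204 for degrees 0…16.
[t^16] = 1·204 + 1·308 + 1·267 = 779.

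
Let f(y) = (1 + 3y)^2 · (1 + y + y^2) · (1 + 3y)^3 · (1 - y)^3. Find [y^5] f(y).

(1 + 3y)^2 has coefficients 1,6,9 for degrees 0…2.
(1 + y + y^2) has coefficients 1,1,1,0,0,0 for degrees 0…5.
Multiplying by (1 + 3y)^3 gives running coefficients 1,10,37,63,54,27 for degrees 0…5.
Finally multiplying by (1 - y)^3, the product of all factors after the first has coefficients 1,7,10,-19,-34,17 for degrees 0…5.
[y^5] = 1·17 + 6·(-34) + 9·(-19) = -358.

-358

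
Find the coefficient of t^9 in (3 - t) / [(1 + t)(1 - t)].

-1

Partial fractions give a closed form: a_n = (2)·(-1)^n + (1)·1^n.
At n = 9: a_9 = -1.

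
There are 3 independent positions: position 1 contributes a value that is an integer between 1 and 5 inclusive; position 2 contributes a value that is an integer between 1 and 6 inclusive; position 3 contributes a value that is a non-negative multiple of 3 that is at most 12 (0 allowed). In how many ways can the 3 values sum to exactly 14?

10

The generating function for the choices is (q + q² + q³ + q⁴ + q⁵)·(q + q² + q³ + q⁴ + q⁵ + q⁶)·(1 + q³ + q⁶ + q⁹ + q¹²); the count is [q¹⁴].
(q + q² + q³ + q⁴ + q⁵) has coefficients 0,1,1,1,1,1 for degrees 0…5.
(q + q² + q³ + q⁴ + q⁵ + q⁶) has coefficients 0,1,1,1,1,1,1,0,0,0,0,0,0,0,0 for degrees 0…14.
Finally multiplying by (1 + q³ + q⁶ + q⁹ + q¹²), the product of all factors after the first has coefficients 0,1,1,1,2,2,2,2,2,2,2,2,2,2,2 for degrees 0…14.
[q¹⁴] = 1·2 + 1·2 + 1·2 + 1·2 + 1·2 = 10.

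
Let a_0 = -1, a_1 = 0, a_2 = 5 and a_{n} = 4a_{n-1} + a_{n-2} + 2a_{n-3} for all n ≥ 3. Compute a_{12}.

The ordinary generating function has denominator 1 - 4y - y^2 - 2y^3.
Iterating the recurrence: a_0,…,a_{12} = -1, 0, 5, 18, 77, 336, 1457, 6318, 27401, 118836, 515381, 2235162, 9693701.

9693701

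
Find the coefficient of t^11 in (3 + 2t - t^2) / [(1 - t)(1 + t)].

The denominator gives the recurrence a_n = a_(n−2) for n ≥ 3; the numerator fixes a_0 = 3, a_1 = 2, a_2 = 2.
Iterating: 3, 2, 2, 2, 2, 2, 2, 2, 2, 2, 2, 2, so a_11 = 2.

2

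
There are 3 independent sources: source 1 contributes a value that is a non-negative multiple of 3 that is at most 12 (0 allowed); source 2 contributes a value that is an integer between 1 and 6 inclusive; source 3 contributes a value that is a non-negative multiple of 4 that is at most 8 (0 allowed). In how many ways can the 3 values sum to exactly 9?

The generating function for the choices is (1 + y³ + y⁶ + y⁹ + y¹²)·(y + y² + y³ + y⁴ + y⁵ + y⁶)·(1 + y⁴ + y⁸); the count is [y⁹].
(1 + y³ + y⁶ + y⁹ + y¹²) has coefficients 1,0,0,1,0,0,1,0,0,1 for degrees 0…9.
(y + y² + y³ + y⁴ + y⁵ + y⁶) has coefficients 0,1,1,1,1,1,1,0,0,0 for degrees 0…9.
Finally multiplying by (1 + y⁴ + y⁸), the product of all factors after the first has coefficients 0,1,1,1,1,2,2,1,1,2 for degrees 0…9.
[y⁹] = 1·2 + 1·2 + 1·1 + 1·0 = 5.

5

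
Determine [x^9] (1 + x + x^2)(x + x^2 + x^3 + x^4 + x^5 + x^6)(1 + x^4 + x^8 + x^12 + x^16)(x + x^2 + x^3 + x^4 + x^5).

(1 + x + x^2) has coefficients 1,1,1 for degrees 0…2.
(x + x^2 + x^3 + x^4 + x^5 + x^6) has coefficients 0,1,1,1,1,1,1,0,0,0 for degrees 0…9.
Multiplying by (1 + x^4 + x^8 + x^12 + x^16) gives running coefficients 0,1,1,1,1,2,2,1,1,2 for degrees 0…9.
Finally multiplying by (x + x^2 + x^3 + x^4 + x^5), the product of all factors after the first has coefficients 0,0,1,2,3,4,6,7,7,7 for degrees 0…9.
[x^9] = 1·7 + 1·7 + 1·7 = 21.

21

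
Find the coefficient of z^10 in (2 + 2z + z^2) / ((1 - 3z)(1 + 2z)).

The denominator gives the recurrence a_n = a_(n−1) + 6a_(n−2) for n ≥ 3; the numerator fixes a_0 = 2, a_1 = 4, a_2 = 17.
Iterating: 2, 4, 17, 41, 143, 389, 1247, 3581, 11063, 32549, 98927, so a_10 = 98927.

98927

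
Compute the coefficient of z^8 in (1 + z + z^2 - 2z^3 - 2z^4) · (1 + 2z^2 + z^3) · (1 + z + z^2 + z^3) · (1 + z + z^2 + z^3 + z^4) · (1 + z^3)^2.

30

(1 + z + z^2 - 2z^3 - 2z^4) has coefficients 1,1,1,-2,-2 for degrees 0…4.
(1 + 2z^2 + z^3) has coefficients 1,0,2,1,0,0,0,0,0 for degrees 0…8.
Multiplying by (1 + z + z^2 + z^3) gives running coefficients 1,1,3,4,3,3,1,0,0 for degrees 0…8.
Multiplying by (1 + z + z^2 + z^3 + z^4) gives running coefficients 1,2,5,9,12,14,14,11,7 for degrees 0…8.
Finally multiplying by (1 + z^3)^2, the product of all factors after the first has coefficients 1,2,5,11,16,24,33,37,40 for degrees 0…8.
[z^8] = 1·40 + 1·37 + 1·33 − 2·24 − 2·16 = 30.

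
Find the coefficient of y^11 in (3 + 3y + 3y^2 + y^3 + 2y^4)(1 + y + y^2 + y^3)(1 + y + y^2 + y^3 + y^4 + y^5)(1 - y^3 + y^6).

(3 + 3y + 3y^2 + y^3 + 2y^4) has coefficients 3,3,3,1,2 for degrees 0…4.
(1 + y + y^2 + y^3) has coefficients 1,1,1,1,0,0,0,0,0,0,0,0 for degrees 0…11.
Multiplying by (1 + y + y^2 + y^3 + y^4 + y^5) gives running coefficients 1,2,3,4,4,4,3,2,1,0,0,0 for degrees 0…11.
Finally multiplying by (1 - y^3 + y^6), the product of all factors after the first has coefficients 1,2,3,3,2,1,0,0,0,1,2,3 for degrees 0…11.
[y^11] = 3·3 + 3·2 + 3·1 + 1·0 + 2·0 = 18.

18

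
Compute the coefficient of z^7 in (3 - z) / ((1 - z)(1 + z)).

-1

The denominator gives the recurrence a_n = a_(n−2) for n ≥ 3; the numerator fixes a_0 = 3, a_1 = -1, a_2 = 3.
Iterating: 3, -1, 3, -1, 3, -1, 3, -1, so a_7 = -1.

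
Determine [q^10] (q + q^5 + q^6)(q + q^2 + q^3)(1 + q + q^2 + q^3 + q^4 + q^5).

(q + q^5 + q^6) has coefficients 0,1,0,0,0,1,1 for degrees 0…6.
(q + q^2 + q^3) has coefficients 0,1,1,1,0,0,0,0,0,0,0 for degrees 0…10.
Finally multiplying by (1 + q + q^2 + q^3 + q^4 + q^5), the product of all factors after the first has coefficients 0,1,2,3,3,3,3,2,1,0,0 for degrees 0…10.
[q^10] = 1·0 + 1·3 + 1·3 = 6.

6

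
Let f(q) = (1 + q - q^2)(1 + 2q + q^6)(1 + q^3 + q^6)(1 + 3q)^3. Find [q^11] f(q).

(1 + q - q^2) has coefficients 1,1,-1 for degrees 0…2.
(1 + 2q + q^6) has coefficients 1,2,0,0,0,0,1,0,0,0,0,0 for degrees 0…11.
Multiplying by (1 + q^3 + q^6) gives running coefficients 1,2,0,1,2,0,2,2,0,1,0,0 for degrees 0…11.
Finally multiplying by (1 + 3q)^3, the product of all factors after the first has coefficients 1,11,45,82,65,45,83,74,72,109,63,27 for degrees 0…11.
[q^11] = 1·27 + 1·63 − 1·109 = -19.

-19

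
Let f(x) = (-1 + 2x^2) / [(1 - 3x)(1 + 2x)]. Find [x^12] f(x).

-248825

The denominator gives the recurrence a_n = a_(n−1) + 6a_(n−2) for n ≥ 3; the numerator fixes a_0 = -1, a_1 = -1, a_2 = -5.
Iterating: -1, -1, -5, -11, -41, -107, -353, -995, -3113, -9083, -27761, -82259, -248825, so a_12 = -248825.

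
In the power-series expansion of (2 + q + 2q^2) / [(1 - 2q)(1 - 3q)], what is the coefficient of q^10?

446565

The denominator gives the recurrence a_n = 5a_(n−1) − 6a_(n−2) for n ≥ 3; the numerator fixes a_0 = 2, a_1 = 11, a_2 = 45.
Iterating: 2, 11, 45, 159, 525, 1671, 5205, 15999, 48765, 147831, 446565, so a_10 = 446565.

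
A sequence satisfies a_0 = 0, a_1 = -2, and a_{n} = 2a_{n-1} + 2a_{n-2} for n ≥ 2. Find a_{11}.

-36544

The ordinary generating function has denominator 1 - 2t - 2t^2.
Iterating the recurrence: a_0,…,a_{11} = 0, -2, -4, -12, -32, -88, -240, -656, -1792, -4896, -13376, -36544.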